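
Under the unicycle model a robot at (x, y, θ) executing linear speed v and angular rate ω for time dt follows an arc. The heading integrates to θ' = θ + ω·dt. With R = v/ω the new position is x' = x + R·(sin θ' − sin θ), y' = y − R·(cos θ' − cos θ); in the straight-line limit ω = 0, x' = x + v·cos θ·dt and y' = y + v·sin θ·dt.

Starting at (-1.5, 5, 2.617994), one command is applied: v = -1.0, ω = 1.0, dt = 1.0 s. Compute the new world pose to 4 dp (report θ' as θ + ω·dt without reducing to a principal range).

θ' = 2.6180 + 1.0·1.0 = 3.6180
R = v/ω = -1.0/1.0 = -1.0000
x' = -1.5 + -1.0000·(sin 3.6180 − sin 2.6180) = -0.5414
y' = 5 − -1.0000·(cos 3.6180 − cos 2.6180) = 4.9774

(-0.5414, 4.9774, 3.6180)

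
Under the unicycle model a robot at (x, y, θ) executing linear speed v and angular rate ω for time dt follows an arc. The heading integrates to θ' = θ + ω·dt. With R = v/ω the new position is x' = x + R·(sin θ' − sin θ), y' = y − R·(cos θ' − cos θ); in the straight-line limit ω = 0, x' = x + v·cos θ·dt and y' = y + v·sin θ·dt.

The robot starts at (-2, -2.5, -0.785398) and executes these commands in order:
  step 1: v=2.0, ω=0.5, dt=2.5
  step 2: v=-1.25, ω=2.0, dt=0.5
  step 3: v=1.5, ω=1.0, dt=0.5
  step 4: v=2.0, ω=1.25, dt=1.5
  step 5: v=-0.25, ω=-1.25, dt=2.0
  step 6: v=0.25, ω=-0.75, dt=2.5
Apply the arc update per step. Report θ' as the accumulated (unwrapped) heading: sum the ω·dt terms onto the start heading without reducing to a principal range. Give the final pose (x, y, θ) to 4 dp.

(0.4848, -2.3824, -0.5354)

step 1: θ'=0.4646 (R=4.0000) → pose (2.6207, -3.2476, 0.4646)
step 2: θ'=1.4646 (R=-0.6250) → pose (2.2793, -3.7401, 1.4646)
step 3: θ'=1.9646 (R=1.5000) → pose (2.1729, -3.0055, 1.9646)
step 4: θ'=3.8396 (R=1.6000) → pose (-0.3329, -2.3937, 3.8396)
step 5: θ'=1.3396 (R=0.2000) → pose (-0.0097, -2.5927, 1.3396)
step 6: θ'=-0.5354 (R=-0.3333) → pose (0.4848, -2.3824, -0.5354)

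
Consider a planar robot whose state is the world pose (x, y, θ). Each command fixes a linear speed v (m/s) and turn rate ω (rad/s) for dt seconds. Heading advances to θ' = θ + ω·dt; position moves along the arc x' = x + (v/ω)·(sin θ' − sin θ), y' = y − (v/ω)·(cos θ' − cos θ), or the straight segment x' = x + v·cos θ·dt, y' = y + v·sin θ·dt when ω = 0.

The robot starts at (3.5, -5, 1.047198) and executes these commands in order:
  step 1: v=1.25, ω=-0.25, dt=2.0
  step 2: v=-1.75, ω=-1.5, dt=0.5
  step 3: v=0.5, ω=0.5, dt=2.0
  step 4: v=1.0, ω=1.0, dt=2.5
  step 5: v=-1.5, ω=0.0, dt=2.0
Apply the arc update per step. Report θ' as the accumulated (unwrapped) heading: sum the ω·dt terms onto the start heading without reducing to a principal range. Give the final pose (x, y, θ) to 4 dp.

step 1: θ'=0.5472 (R=-5.0000) → pose (5.2286, -3.2301, 0.5472)
step 2: θ'=-0.2028 (R=1.1667) → pose (4.3866, -3.3765, -0.2028)
step 3: θ'=0.7972 (R=1.0000) → pose (5.3035, -3.0957, 0.7972)
step 4: θ'=3.2972 (R=1.0000) → pose (4.4331, -1.4091, 3.2972)
step 5: θ'=3.2972 (straight) → pose (7.3968, -0.9442, 3.2972)

(7.3968, -0.9442, 3.2972)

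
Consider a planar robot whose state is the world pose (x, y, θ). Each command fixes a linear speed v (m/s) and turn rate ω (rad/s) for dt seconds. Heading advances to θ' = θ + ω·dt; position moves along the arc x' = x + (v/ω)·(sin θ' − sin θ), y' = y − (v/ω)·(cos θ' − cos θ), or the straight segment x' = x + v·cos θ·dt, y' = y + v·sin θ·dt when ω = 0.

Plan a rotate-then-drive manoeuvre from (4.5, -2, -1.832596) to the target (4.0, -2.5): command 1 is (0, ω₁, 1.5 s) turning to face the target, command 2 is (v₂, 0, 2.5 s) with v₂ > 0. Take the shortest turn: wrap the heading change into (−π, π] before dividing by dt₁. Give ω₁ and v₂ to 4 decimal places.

heading to target = atan2(-2.5−-2, 4−4.5) = -2.3562
Δθ = wrap(-2.3562 − -1.8326) = -0.5236; ω₁ = Δθ/dt₁ = -0.3491
distance = √((4−4.5)² + (-2.5−-2)²) = 0.7071; v₂ = distance/dt₂ = 0.2828

ω₁ = -0.3491, v₂ = 0.2828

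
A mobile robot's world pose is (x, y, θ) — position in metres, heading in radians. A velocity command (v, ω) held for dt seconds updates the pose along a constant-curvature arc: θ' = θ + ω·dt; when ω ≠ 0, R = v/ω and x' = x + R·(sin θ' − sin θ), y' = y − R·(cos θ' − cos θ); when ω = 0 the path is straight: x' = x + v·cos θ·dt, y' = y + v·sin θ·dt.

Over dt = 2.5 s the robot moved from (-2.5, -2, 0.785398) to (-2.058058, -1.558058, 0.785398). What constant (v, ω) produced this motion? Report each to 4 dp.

v = 0.2500, ω = 0.0000

Δθ = 0.785398 − 0.785398 = 0.000000
ω = Δθ/dt = 0.000000/2.5 = 0.0000
ω = 0 → v = (Δx·cos θ + Δy·sin θ)/dt = 0.2500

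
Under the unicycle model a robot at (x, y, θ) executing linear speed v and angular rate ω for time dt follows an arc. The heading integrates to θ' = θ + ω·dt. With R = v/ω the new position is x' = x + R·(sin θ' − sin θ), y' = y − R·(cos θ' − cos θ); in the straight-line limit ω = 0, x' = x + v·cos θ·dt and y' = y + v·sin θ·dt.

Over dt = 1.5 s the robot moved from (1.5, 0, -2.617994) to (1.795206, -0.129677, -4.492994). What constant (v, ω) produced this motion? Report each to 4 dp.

v = -0.2500, ω = -1.2500

Δθ = -4.492994 − -2.617994 = -1.875000
ω = Δθ/dt = -1.875000/1.5 = -1.2500
R = Δx/(sin θ' − sin θ) = 0.2000
v = R·ω = 0.2000·-1.2500 = -0.2500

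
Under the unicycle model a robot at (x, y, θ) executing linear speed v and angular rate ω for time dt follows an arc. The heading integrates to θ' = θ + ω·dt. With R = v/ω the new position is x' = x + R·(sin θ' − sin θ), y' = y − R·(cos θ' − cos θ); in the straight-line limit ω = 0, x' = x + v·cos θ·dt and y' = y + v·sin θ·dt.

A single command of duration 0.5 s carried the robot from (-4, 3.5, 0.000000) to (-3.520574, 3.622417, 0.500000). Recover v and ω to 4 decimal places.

v = 1.0000, ω = 1.0000

Δθ = 0.500000 − 0.000000 = 0.500000
ω = Δθ/dt = 0.500000/0.5 = 1.0000
R = Δx/(sin θ' − sin θ) = 1.0000
v = R·ω = 1.0000·1.0000 = 1.0000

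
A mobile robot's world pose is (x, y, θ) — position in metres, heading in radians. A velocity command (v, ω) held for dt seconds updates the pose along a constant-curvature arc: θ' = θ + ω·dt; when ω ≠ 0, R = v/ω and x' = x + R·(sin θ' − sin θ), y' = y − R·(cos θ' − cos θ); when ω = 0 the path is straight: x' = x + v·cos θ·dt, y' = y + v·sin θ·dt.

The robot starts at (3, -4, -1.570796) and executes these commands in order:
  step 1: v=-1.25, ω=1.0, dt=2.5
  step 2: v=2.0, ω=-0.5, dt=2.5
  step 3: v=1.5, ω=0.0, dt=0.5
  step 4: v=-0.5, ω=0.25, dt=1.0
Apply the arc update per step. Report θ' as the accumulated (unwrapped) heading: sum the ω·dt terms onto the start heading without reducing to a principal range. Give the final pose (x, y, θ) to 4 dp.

(5.4370, -1.9893, -0.0708)

step 1: θ'=0.9292 (R=-1.2500) → pose (0.7486, -3.2519, 0.9292)
step 2: θ'=-0.3208 (R=-4.0000) → pose (5.2144, -1.8499, -0.3208)
step 3: θ'=-0.3208 (straight) → pose (5.9262, -2.0864, -0.3208)
step 4: θ'=-0.0708 (R=-2.0000) → pose (5.4370, -1.9893, -0.0708)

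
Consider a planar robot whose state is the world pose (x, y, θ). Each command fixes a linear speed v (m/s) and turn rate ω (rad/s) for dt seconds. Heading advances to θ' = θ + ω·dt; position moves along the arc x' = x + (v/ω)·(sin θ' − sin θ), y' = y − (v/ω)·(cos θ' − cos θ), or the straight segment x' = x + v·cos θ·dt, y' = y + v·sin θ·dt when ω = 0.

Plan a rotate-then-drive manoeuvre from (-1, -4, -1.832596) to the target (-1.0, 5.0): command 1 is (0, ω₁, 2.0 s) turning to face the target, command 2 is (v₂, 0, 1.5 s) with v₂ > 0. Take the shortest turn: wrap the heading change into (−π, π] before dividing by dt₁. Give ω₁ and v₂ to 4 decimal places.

ω₁ = -1.4399, v₂ = 6.0000

heading to target = atan2(5−-4, -1−-1) = 1.5708
Δθ = wrap(1.5708 − -1.8326) = -2.8798; ω₁ = Δθ/dt₁ = -1.4399
distance = √((-1−-1)² + (5−-4)²) = 9.0000; v₂ = distance/dt₂ = 6.0000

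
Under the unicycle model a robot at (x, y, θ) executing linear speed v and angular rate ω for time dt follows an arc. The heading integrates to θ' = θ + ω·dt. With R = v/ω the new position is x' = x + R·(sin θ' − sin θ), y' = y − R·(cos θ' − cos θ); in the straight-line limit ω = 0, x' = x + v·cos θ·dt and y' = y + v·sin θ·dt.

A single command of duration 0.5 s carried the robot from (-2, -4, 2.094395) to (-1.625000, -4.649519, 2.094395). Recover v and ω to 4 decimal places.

Δθ = 2.094395 − 2.094395 = 0.000000
ω = Δθ/dt = 0.000000/0.5 = 0.0000
ω = 0 → v = (Δx·cos θ + Δy·sin θ)/dt = -1.5000

v = -1.5000, ω = 0.0000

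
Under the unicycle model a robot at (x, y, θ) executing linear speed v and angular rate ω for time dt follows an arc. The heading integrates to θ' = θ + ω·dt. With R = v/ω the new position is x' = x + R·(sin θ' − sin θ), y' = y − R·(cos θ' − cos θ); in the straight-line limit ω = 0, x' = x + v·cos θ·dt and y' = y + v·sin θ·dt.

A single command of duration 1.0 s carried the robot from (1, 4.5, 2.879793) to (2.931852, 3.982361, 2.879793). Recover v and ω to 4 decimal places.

Δθ = 2.879793 − 2.879793 = 0.000000
ω = Δθ/dt = 0.000000/1.0 = 0.0000
ω = 0 → v = (Δx·cos θ + Δy·sin θ)/dt = -2.0000

v = -2.0000, ω = 0.0000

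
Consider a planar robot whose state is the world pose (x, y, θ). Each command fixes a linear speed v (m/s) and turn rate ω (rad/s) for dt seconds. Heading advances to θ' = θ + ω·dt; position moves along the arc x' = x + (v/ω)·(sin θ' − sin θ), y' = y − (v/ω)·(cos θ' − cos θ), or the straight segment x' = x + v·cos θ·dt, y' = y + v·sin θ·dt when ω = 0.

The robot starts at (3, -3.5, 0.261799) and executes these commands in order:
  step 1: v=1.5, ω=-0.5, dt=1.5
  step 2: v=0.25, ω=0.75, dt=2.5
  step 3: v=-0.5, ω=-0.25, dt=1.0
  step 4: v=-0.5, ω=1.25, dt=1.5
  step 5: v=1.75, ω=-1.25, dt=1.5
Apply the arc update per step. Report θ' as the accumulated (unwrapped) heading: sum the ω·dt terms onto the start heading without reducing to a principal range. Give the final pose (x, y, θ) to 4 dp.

step 1: θ'=-0.4882 (R=-3.0000) → pose (5.1836, -3.7482, -0.4882)
step 2: θ'=1.3868 (R=0.3333) → pose (5.6676, -3.5148, 1.3868)
step 3: θ'=1.1368 (R=2.0000) → pose (5.5160, -3.9899, 1.1368)
step 4: θ'=3.0118 (R=-0.4000) → pose (5.8271, -4.5548, 3.0118)
step 5: θ'=1.1368 (R=-1.4000) → pose (4.7381, -2.5778, 1.1368)

(4.7381, -2.5778, 1.1368)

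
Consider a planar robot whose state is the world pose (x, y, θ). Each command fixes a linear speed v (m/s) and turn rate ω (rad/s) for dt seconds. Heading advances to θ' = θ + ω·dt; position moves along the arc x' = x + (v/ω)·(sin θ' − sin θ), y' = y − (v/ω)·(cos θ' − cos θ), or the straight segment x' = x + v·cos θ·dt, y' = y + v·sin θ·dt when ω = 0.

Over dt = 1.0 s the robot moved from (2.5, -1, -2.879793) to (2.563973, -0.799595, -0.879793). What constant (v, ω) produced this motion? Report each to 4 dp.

v = -0.2500, ω = 2.0000

Δθ = -0.879793 − -2.879793 = 2.000000
ω = Δθ/dt = 2.000000/1.0 = 2.0000
R = −Δy/(cos θ' − cos θ) = -0.1250
v = R·ω = -0.1250·2.0000 = -0.2500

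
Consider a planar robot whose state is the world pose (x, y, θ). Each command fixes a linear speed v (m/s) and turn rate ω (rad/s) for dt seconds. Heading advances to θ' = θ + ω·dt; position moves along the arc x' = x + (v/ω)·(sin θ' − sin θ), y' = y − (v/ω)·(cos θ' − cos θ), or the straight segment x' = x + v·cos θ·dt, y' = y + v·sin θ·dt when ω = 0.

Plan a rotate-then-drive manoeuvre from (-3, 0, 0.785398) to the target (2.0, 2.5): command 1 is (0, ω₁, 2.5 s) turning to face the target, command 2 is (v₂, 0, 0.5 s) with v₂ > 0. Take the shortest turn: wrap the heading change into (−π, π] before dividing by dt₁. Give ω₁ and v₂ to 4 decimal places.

heading to target = atan2(2.5−0, 2−-3) = 0.4636
Δθ = wrap(0.4636 − 0.7854) = -0.3218; ω₁ = Δθ/dt₁ = -0.1287
distance = √((2−-3)² + (2.5−0)²) = 5.5902; v₂ = distance/dt₂ = 11.1803

ω₁ = -0.1287, v₂ = 11.1803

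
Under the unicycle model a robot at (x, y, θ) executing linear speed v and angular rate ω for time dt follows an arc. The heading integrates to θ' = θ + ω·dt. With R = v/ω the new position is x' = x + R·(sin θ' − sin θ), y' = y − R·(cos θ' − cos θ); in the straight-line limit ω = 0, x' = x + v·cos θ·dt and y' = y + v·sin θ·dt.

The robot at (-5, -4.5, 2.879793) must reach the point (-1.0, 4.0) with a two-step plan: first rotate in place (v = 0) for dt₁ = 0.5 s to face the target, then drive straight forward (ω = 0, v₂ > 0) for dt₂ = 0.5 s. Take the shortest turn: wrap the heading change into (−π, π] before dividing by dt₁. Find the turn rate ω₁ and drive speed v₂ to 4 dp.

ω₁ = -3.4977, v₂ = 18.7883

heading to target = atan2(4−-4.5, -1−-5) = 1.1310
Δθ = wrap(1.1310 − 2.8798) = -1.7488; ω₁ = Δθ/dt₁ = -3.4977
distance = √((-1−-5)² + (4−-4.5)²) = 9.3941; v₂ = distance/dt₂ = 18.7883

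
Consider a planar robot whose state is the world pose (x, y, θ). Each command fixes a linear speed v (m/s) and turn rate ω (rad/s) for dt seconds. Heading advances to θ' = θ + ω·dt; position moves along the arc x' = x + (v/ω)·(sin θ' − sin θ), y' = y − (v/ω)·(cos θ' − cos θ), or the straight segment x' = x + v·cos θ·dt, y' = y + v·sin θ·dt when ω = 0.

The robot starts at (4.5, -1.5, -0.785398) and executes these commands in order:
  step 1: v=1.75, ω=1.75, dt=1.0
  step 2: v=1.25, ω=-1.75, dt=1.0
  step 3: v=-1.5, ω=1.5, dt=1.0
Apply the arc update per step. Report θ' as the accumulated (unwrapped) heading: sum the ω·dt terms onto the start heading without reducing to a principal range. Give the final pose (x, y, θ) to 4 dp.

step 1: θ'=0.9646 (R=1.0000) → pose (6.0289, -1.3626, 0.9646)
step 2: θ'=-0.7854 (R=-0.7143) → pose (7.1210, -1.2645, -0.7854)
step 3: θ'=0.7146 (R=-1.0000) → pose (5.7586, -1.2163, 0.7146)

(5.7586, -1.2163, 0.7146)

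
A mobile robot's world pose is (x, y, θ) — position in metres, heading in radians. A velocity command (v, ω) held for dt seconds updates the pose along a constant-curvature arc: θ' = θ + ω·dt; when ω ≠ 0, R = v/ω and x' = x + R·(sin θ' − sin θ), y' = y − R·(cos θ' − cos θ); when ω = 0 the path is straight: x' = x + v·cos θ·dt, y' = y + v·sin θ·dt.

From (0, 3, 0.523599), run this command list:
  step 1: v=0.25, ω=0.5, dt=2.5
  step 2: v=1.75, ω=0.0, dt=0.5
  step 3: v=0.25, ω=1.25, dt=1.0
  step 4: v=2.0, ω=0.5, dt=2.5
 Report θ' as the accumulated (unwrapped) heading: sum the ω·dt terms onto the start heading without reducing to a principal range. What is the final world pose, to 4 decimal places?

step 1: θ'=1.7736 (R=0.5000) → pose (0.2398, 3.5337, 1.7736)
step 2: θ'=1.7736 (straight) → pose (0.0635, 4.3908, 1.7736)
step 3: θ'=3.0236 (R=0.2000) → pose (-0.1088, 4.5491, 3.0236)
step 4: θ'=4.2736 (R=4.0000) → pose (-4.2008, 2.2763, 4.2736)

(-4.2008, 2.2763, 4.2736)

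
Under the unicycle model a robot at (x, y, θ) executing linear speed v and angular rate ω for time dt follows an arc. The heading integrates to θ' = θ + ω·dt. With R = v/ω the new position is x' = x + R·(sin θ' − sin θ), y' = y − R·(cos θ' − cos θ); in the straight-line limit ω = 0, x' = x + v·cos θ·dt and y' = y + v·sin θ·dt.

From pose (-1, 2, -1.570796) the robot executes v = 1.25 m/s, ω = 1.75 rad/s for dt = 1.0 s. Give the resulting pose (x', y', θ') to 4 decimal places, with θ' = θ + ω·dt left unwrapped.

θ' = -1.5708 + 1.75·1.0 = 0.1792
R = v/ω = 1.25/1.75 = 0.7143
x' = -1 + 0.7143·(sin 0.1792 − sin -1.5708) = -0.1584
y' = 2 − 0.7143·(cos 0.1792 − cos -1.5708) = 1.2972

(-0.1584, 1.2972, 0.1792)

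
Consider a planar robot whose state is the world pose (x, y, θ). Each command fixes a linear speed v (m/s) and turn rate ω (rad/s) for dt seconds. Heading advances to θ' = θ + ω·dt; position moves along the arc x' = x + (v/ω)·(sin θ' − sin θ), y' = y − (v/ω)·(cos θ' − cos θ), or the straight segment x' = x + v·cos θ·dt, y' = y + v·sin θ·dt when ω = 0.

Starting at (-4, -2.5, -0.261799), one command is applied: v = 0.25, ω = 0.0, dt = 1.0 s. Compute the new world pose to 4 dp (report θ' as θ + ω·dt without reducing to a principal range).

(-3.7585, -2.5647, -0.2618)

θ' = -0.2618 + 0.0·1.0 = -0.2618
ω = 0 → straight: x' = -4 + 0.25·cos(-0.2618)·1.0 = -3.7585
y' = -2.5 + 0.25·sin(-0.2618)·1.0 = -2.5647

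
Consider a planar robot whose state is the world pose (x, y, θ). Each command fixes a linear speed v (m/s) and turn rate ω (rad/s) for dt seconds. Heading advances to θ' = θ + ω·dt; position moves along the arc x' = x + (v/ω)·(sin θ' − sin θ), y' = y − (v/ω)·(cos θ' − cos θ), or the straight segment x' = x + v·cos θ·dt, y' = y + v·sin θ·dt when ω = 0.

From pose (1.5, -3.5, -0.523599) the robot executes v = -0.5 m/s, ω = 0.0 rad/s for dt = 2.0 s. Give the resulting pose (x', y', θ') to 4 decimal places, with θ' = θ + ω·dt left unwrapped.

(0.6340, -3.0000, -0.5236)

θ' = -0.5236 + 0.0·2.0 = -0.5236
ω = 0 → straight: x' = 1.5 + -0.5·cos(-0.5236)·2.0 = 0.6340
y' = -3.5 + -0.5·sin(-0.5236)·2.0 = -3.0000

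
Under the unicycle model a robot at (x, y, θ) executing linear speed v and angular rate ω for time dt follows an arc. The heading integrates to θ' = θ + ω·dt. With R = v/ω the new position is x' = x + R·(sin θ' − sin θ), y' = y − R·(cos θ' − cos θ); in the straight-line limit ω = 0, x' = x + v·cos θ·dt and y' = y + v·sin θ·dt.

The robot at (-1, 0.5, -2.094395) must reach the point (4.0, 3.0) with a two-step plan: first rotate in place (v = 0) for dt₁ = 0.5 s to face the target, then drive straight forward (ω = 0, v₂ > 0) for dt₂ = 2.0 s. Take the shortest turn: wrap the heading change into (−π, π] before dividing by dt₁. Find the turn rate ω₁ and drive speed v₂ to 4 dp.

ω₁ = 5.1161, v₂ = 2.7951

heading to target = atan2(3−0.5, 4−-1) = 0.4636
Δθ = wrap(0.4636 − -2.0944) = 2.5580; ω₁ = Δθ/dt₁ = 5.1161
distance = √((4−-1)² + (3−0.5)²) = 5.5902; v₂ = distance/dt₂ = 2.7951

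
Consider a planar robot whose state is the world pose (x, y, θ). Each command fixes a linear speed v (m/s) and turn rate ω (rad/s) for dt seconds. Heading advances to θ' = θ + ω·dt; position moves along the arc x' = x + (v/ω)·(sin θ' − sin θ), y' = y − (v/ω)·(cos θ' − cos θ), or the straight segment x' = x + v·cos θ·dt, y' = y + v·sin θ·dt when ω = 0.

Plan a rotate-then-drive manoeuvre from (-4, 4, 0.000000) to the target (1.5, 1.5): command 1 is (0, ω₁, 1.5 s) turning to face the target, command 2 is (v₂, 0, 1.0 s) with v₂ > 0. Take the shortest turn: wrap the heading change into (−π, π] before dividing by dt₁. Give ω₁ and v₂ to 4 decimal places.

heading to target = atan2(1.5−4, 1.5−-4) = -0.4266
Δθ = wrap(-0.4266 − 0.0000) = -0.4266; ω₁ = Δθ/dt₁ = -0.2844
distance = √((1.5−-4)² + (1.5−4)²) = 6.0415; v₂ = distance/dt₂ = 6.0415

ω₁ = -0.2844, v₂ = 6.0415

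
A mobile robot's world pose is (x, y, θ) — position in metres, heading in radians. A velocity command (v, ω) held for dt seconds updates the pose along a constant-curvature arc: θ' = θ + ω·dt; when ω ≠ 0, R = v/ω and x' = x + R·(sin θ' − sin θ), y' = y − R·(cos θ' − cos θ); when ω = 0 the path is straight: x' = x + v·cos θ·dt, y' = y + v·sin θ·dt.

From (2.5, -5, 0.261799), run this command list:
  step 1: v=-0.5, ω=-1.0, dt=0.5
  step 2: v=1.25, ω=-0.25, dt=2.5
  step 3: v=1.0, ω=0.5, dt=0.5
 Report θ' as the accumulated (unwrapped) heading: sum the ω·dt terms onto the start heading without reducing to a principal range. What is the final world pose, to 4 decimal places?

step 1: θ'=-0.2382 (R=0.5000) → pose (2.2526, -5.0029, -0.2382)
step 2: θ'=-0.8632 (R=-5.0000) → pose (4.8725, -6.6117, -0.8632)
step 3: θ'=-0.6132 (R=2.0000) → pose (5.2414, -6.9473, -0.6132)

(5.2414, -6.9473, -0.6132)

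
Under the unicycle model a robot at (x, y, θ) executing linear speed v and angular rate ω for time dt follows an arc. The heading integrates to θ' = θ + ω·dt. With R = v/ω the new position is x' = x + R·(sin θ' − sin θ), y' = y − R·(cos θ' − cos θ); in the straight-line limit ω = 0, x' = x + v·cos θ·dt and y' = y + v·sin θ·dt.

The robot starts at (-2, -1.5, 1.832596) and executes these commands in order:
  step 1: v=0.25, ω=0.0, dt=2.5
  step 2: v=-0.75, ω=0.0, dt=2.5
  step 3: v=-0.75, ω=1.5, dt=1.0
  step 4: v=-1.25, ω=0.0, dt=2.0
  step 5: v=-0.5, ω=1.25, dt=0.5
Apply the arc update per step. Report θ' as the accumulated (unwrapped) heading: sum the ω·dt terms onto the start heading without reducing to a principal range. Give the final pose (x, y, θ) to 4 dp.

(1.5714, -2.4756, 3.9576)

step 1: θ'=1.8326 (straight) → pose (-2.1618, -0.8963, 1.8326)
step 2: θ'=1.8326 (straight) → pose (-1.6765, -2.7074, 1.8326)
step 3: θ'=3.3326 (R=-0.5000) → pose (-1.0986, -3.0689, 3.3326)
step 4: θ'=3.3326 (straight) → pose (1.3559, -2.5943, 3.3326)
step 5: θ'=3.9576 (R=-0.4000) → pose (1.5714, -2.4756, 3.9576)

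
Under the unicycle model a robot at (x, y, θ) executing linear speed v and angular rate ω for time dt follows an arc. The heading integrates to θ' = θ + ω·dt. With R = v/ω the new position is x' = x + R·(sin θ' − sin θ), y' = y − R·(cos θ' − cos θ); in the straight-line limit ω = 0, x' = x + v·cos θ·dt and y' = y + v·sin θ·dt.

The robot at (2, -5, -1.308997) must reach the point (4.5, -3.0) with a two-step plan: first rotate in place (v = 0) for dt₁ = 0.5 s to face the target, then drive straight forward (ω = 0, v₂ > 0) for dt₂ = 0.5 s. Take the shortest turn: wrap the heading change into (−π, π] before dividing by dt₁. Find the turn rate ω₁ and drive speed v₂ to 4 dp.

ω₁ = 3.9675, v₂ = 6.4031

heading to target = atan2(-3−-5, 4.5−2) = 0.6747
Δθ = wrap(0.6747 − -1.3090) = 1.9837; ω₁ = Δθ/dt₁ = 3.9675
distance = √((4.5−2)² + (-3−-5)²) = 3.2016; v₂ = distance/dt₂ = 6.4031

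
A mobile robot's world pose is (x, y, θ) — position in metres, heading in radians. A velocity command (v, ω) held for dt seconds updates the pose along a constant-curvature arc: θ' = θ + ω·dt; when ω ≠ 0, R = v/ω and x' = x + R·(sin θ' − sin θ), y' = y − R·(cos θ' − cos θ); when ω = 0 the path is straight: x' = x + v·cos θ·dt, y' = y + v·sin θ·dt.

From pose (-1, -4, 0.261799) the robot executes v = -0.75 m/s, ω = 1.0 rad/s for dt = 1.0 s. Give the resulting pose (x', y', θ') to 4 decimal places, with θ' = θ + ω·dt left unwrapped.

(-1.5204, -4.4964, 1.2618)

θ' = 0.2618 + 1.0·1.0 = 1.2618
R = v/ω = -0.75/1.0 = -0.7500
x' = -1 + -0.7500·(sin 1.2618 − sin 0.2618) = -1.5204
y' = -4 − -0.7500·(cos 1.2618 − cos 0.2618) = -4.4964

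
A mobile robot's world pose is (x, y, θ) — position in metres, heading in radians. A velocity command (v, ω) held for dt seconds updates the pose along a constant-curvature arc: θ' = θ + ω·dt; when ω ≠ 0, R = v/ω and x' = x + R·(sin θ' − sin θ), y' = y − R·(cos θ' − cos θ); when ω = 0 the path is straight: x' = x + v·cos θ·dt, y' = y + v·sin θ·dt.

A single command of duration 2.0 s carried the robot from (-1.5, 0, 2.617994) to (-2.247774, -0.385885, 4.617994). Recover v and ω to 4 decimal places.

v = 0.5000, ω = 1.0000

Δθ = 4.617994 − 2.617994 = 2.000000
ω = Δθ/dt = 2.000000/2.0 = 1.0000
R = Δx/(sin θ' − sin θ) = 0.5000
v = R·ω = 0.5000·1.0000 = 0.5000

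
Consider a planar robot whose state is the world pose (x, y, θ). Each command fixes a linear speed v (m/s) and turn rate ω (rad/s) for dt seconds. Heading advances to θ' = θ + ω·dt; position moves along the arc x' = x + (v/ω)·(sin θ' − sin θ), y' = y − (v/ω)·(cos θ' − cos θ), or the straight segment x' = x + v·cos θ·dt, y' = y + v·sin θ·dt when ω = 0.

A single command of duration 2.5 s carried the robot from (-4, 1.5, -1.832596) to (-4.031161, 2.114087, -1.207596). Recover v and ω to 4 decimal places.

v = -0.2500, ω = 0.2500

Δθ = -1.207596 − -1.832596 = 0.625000
ω = Δθ/dt = 0.625000/2.5 = 0.2500
R = −Δy/(cos θ' − cos θ) = -1.0000
v = R·ω = -1.0000·0.2500 = -0.2500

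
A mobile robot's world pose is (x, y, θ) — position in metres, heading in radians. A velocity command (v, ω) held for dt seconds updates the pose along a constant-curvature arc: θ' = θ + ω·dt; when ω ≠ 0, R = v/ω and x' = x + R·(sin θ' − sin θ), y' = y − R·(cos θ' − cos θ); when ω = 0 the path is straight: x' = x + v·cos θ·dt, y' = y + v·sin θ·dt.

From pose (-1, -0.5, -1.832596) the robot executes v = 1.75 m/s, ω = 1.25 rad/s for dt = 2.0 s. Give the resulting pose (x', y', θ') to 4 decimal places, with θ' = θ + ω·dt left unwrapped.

(1.2188, -1.9620, 0.6674)

θ' = -1.8326 + 1.25·2.0 = 0.6674
R = v/ω = 1.75/1.25 = 1.4000
x' = -1 + 1.4000·(sin 0.6674 − sin -1.8326) = 1.2188
y' = -0.5 − 1.4000·(cos 0.6674 − cos -1.8326) = -1.9620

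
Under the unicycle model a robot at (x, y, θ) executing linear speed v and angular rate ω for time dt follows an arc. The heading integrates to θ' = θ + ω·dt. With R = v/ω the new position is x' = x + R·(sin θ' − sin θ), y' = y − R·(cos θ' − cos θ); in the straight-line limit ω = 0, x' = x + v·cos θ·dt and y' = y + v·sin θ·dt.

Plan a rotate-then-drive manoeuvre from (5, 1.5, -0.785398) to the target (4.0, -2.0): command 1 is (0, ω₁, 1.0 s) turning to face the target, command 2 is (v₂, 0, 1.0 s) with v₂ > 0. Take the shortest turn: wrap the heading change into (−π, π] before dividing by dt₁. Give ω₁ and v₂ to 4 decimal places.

heading to target = atan2(-2−1.5, 4−5) = -1.8491
Δθ = wrap(-1.8491 − -0.7854) = -1.0637; ω₁ = Δθ/dt₁ = -1.0637
distance = √((4−5)² + (-2−1.5)²) = 3.6401; v₂ = distance/dt₂ = 3.6401

ω₁ = -1.0637, v₂ = 3.6401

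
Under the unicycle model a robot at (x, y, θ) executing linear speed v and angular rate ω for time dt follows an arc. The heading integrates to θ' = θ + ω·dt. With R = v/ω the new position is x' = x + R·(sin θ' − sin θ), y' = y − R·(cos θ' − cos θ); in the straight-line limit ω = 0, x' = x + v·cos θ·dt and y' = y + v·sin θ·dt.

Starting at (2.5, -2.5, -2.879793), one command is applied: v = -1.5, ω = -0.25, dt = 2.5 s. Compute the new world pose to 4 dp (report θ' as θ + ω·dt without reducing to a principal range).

(6.1845, -2.6870, -3.5048)

θ' = -2.8798 + -0.25·2.5 = -3.5048
R = v/ω = -1.5/-0.25 = 6.0000
x' = 2.5 + 6.0000·(sin -3.5048 − sin -2.8798) = 6.1845
y' = -2.5 − 6.0000·(cos -3.5048 − cos -2.8798) = -2.6870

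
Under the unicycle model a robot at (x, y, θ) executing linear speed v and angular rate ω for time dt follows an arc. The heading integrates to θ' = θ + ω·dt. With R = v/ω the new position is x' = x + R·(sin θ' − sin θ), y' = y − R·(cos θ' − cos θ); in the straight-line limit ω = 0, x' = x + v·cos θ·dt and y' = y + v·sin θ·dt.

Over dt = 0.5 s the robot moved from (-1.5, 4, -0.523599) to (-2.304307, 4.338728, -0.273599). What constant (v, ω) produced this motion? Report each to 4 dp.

v = -1.7500, ω = 0.5000

Δθ = -0.273599 − -0.523599 = 0.250000
ω = Δθ/dt = 0.250000/0.5 = 0.5000
R = Δx/(sin θ' − sin θ) = -3.5000
v = R·ω = -3.5000·0.5000 = -1.7500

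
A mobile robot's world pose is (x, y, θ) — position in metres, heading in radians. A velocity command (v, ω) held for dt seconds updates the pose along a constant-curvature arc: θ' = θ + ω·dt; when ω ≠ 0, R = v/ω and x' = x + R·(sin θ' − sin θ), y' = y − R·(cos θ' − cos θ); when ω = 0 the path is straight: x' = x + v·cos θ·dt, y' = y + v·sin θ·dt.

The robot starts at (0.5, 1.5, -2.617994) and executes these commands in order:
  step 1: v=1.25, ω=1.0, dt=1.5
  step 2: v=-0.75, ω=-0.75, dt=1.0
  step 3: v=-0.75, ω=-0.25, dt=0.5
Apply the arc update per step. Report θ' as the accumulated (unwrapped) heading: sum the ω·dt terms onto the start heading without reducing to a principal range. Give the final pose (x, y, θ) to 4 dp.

step 1: θ'=-1.1180 (R=1.2500) → pose (0.0010, -0.1294, -1.1180)
step 2: θ'=-1.8680 (R=1.0000) → pose (-0.0560, 0.6009, -1.8680)
step 3: θ'=-1.9930 (R=3.0000) → pose (0.0759, 0.9517, -1.9930)

(0.0759, 0.9517, -1.9930)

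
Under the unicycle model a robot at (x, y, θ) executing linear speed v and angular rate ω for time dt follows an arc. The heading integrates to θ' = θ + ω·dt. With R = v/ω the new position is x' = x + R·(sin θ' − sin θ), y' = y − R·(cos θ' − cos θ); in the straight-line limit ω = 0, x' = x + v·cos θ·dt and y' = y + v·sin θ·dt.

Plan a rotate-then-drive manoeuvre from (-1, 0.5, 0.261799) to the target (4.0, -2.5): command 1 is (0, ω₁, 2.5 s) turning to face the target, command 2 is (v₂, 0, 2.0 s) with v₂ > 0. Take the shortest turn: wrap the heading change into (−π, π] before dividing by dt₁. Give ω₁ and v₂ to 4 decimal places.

heading to target = atan2(-2.5−0.5, 4−-1) = -0.5404
Δθ = wrap(-0.5404 − 0.2618) = -0.8022; ω₁ = Δθ/dt₁ = -0.3209
distance = √((4−-1)² + (-2.5−0.5)²) = 5.8310; v₂ = distance/dt₂ = 2.9155

ω₁ = -0.3209, v₂ = 2.9155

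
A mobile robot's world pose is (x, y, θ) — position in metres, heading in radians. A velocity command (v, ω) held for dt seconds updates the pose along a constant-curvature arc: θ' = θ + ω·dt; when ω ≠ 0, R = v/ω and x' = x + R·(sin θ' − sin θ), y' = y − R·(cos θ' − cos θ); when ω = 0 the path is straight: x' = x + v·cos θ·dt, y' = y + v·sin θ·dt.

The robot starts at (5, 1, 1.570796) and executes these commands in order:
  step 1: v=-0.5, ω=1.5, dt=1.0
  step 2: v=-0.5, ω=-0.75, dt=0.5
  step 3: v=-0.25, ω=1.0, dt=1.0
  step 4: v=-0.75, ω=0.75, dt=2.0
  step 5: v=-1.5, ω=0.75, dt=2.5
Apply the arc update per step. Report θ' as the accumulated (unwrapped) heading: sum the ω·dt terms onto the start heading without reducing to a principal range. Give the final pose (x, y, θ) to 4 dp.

step 1: θ'=3.0708 (R=-0.3333) → pose (5.3098, 0.6675, 3.0708)
step 2: θ'=2.6958 (R=0.6667) → pose (5.5500, 0.6040, 2.6958)
step 3: θ'=3.6958 (R=-0.2500) → pose (5.7894, 0.6170, 3.6958)
step 4: θ'=5.1958 (R=-1.0000) → pose (6.1486, 1.9321, 5.1958)
step 5: θ'=7.0708 (R=-2.0000) → pose (2.9604, 2.4136, 7.0708)

(2.9604, 2.4136, 7.0708)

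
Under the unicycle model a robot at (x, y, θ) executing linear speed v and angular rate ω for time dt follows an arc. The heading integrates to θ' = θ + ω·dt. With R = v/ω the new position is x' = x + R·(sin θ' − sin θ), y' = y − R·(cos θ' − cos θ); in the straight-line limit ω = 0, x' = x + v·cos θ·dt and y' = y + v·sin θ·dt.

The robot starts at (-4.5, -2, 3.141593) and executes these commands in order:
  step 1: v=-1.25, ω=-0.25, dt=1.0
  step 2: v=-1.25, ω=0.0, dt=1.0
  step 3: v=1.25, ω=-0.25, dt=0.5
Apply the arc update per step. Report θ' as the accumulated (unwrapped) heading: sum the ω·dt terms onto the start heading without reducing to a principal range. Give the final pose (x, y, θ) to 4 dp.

(-2.6462, -2.2727, 2.7666)

step 1: θ'=2.8916 (R=5.0000) → pose (-3.2630, -2.1554, 2.8916)
step 2: θ'=2.8916 (straight) → pose (-2.0518, -2.4647, 2.8916)
step 3: θ'=2.7666 (R=-5.0000) → pose (-2.6462, -2.2727, 2.7666)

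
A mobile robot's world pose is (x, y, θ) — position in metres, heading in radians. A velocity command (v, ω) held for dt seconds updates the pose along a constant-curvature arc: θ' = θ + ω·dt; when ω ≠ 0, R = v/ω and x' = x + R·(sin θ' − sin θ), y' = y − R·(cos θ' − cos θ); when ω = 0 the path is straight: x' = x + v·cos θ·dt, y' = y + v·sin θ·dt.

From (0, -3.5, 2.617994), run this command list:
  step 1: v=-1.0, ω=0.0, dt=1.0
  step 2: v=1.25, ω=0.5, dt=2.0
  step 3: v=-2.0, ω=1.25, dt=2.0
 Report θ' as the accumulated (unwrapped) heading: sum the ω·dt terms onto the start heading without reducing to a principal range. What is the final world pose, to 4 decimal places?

step 1: θ'=2.6180 (straight) → pose (0.8660, -4.0000, 2.6180)
step 2: θ'=3.6180 (R=2.5000) → pose (-1.5304, -3.9434, 3.6180)
step 3: θ'=6.1180 (R=-1.6000) → pose (-2.0011, -0.9434, 6.1180)

(-2.0011, -0.9434, 6.1180)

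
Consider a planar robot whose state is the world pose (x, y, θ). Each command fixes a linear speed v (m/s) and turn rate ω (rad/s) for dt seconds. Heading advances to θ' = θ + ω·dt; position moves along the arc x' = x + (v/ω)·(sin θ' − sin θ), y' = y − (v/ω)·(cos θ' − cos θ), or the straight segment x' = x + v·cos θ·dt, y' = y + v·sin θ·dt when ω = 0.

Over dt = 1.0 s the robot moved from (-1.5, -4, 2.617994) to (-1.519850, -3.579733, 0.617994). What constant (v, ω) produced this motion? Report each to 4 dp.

v = 0.5000, ω = -2.0000

Δθ = 0.617994 − 2.617994 = -2.000000
ω = Δθ/dt = -2.000000/1.0 = -2.0000
R = −Δy/(cos θ' − cos θ) = -0.2500
v = R·ω = -0.2500·-2.0000 = 0.5000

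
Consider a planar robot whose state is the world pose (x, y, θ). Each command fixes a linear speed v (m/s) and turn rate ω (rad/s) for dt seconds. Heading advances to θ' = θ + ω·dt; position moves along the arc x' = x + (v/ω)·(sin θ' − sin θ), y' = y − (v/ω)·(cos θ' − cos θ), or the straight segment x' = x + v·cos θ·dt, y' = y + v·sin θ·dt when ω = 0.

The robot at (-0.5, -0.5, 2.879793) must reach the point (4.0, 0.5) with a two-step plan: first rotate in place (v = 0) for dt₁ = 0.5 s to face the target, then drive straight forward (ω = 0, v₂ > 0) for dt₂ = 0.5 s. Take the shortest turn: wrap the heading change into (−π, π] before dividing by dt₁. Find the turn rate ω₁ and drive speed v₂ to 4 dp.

ω₁ = -5.3222, v₂ = 9.2195

heading to target = atan2(0.5−-0.5, 4−-0.5) = 0.2187
Δθ = wrap(0.2187 − 2.8798) = -2.6611; ω₁ = Δθ/dt₁ = -5.3222
distance = √((4−-0.5)² + (0.5−-0.5)²) = 4.6098; v₂ = distance/dt₂ = 9.2195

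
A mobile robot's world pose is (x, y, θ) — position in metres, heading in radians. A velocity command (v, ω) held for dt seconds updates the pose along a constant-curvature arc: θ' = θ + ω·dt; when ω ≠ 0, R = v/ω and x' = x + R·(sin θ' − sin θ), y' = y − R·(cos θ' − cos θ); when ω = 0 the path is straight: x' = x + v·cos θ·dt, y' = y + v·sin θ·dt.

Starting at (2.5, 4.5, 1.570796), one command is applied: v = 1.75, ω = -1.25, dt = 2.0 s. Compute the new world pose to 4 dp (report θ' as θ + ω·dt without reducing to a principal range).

(5.0216, 5.3379, -0.9292)

θ' = 1.5708 + -1.25·2.0 = -0.9292
R = v/ω = 1.75/-1.25 = -1.4000
x' = 2.5 + -1.4000·(sin -0.9292 − sin 1.5708) = 5.0216
y' = 4.5 − -1.4000·(cos -0.9292 − cos 1.5708) = 5.3379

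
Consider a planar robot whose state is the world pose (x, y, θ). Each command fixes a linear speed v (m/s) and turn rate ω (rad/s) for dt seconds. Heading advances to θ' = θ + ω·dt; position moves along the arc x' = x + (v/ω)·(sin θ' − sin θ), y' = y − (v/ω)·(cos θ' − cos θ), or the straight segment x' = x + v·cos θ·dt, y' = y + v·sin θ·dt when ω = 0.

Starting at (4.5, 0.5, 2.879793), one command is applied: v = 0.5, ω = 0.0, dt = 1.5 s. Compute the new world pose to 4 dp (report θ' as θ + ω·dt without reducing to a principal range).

(3.7756, 0.6941, 2.8798)

θ' = 2.8798 + 0.0·1.5 = 2.8798
ω = 0 → straight: x' = 4.5 + 0.5·cos(2.8798)·1.5 = 3.7756
y' = 0.5 + 0.5·sin(2.8798)·1.5 = 0.6941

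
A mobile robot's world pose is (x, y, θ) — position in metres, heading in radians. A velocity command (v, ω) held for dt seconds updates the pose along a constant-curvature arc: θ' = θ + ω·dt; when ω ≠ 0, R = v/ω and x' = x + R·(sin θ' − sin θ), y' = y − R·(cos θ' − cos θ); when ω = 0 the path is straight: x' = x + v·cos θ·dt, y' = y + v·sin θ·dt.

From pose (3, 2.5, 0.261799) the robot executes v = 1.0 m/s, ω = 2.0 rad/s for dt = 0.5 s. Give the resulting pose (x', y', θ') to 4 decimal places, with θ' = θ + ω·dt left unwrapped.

(3.3469, 2.8309, 1.2618)

θ' = 0.2618 + 2.0·0.5 = 1.2618
R = v/ω = 1.0/2.0 = 0.5000
x' = 3 + 0.5000·(sin 1.2618 − sin 0.2618) = 3.3469
y' = 2.5 − 0.5000·(cos 1.2618 − cos 0.2618) = 2.8309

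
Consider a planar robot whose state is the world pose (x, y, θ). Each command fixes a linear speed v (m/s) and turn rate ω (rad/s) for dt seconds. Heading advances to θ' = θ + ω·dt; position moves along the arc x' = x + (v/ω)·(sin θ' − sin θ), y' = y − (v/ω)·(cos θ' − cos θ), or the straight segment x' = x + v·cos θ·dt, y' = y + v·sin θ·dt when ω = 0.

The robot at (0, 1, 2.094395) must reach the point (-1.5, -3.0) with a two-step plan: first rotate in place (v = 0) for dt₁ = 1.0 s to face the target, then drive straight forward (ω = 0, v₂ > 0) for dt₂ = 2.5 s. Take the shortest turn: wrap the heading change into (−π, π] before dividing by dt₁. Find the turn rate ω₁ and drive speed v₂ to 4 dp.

heading to target = atan2(-3−1, -1.5−0) = -1.9296
Δθ = wrap(-1.9296 − 2.0944) = 2.2592; ω₁ = Δθ/dt₁ = 2.2592
distance = √((-1.5−0)² + (-3−1)²) = 4.2720; v₂ = distance/dt₂ = 1.7088

ω₁ = 2.2592, v₂ = 1.7088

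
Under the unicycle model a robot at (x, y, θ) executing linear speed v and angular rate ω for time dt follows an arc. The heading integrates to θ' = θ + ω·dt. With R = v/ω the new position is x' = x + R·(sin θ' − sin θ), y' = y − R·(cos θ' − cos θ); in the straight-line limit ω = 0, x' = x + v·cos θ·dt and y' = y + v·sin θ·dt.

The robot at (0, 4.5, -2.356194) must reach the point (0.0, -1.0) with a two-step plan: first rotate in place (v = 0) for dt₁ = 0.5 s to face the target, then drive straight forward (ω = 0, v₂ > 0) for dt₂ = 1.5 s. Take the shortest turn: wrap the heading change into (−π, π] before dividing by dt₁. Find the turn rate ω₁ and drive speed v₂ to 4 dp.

ω₁ = 1.5708, v₂ = 3.6667

heading to target = atan2(-1−4.5, 0−0) = -1.5708
Δθ = wrap(-1.5708 − -2.3562) = 0.7854; ω₁ = Δθ/dt₁ = 1.5708
distance = √((0−0)² + (-1−4.5)²) = 5.5000; v₂ = distance/dt₂ = 3.6667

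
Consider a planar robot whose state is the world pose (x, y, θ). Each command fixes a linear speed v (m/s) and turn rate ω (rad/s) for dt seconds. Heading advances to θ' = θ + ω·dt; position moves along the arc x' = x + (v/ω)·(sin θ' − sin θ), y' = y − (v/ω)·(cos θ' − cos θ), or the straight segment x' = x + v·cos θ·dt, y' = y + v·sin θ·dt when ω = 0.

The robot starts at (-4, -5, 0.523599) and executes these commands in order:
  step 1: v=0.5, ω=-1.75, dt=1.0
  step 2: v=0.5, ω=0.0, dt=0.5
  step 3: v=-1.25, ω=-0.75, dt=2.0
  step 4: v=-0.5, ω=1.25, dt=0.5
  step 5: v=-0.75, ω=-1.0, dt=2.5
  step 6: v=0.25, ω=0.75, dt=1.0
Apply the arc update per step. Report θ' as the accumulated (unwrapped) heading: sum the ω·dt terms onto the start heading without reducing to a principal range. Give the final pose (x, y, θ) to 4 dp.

step 1: θ'=-1.2264 (R=-0.2857) → pose (-3.5882, -5.1510, -1.2264)
step 2: θ'=-1.2264 (straight) → pose (-3.5038, -5.3863, -1.2264)
step 3: θ'=-2.7264 (R=1.6667) → pose (-2.6073, -3.2985, -2.7264)
step 4: θ'=-2.1014 (R=-0.4000) → pose (-2.4236, -3.1349, -2.1014)
step 5: θ'=-4.6014 (R=0.7500) → pose (-1.0314, -3.4314, -4.6014)
step 6: θ'=-3.8514 (R=0.3333) → pose (-1.1454, -3.2155, -3.8514)

(-1.1454, -3.2155, -3.8514)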